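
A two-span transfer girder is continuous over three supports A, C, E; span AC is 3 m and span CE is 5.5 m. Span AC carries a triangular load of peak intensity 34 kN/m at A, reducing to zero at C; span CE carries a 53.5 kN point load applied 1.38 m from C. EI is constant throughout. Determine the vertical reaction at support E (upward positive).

Take M_C as the redundant. Released structure: two simple spans AC and CE with a hinge at C.
End slopes at the hinge C, treating each span as simply supported:
  span AC: triangular load, peak 34: 7w₀L³/(360EI) = 17.85/EI
  span CE: point load 53.5 at a = 1.38: Pab(L + b)/(6LEI) = 88.67/EI
  relative rotation θ_0 = (17.85 + 88.67)/EI = 106.5/EI
A unit hogging moment at C produces rotation L₁/(3EI) + L₂/(3EI) = 2.833/EI.
Slope continuity at C: θ_0 = M_C·2.833/EI, so M_C = 106.5/2.833 = 37.6 kN·m (hogging).
Span CE, ΣM about E: R_C^{CE}·5.5 = 220.4 + 37.6, so R_C^{CE} = 46.91 kN and R_E = 53.5 − 46.91 = 6.588 kN.

R_E = 6.588 kN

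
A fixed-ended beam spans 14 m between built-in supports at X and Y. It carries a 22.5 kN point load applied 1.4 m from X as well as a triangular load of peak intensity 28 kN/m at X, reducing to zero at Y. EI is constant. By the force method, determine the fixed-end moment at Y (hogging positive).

M_Y = 185.8 kN·m

Take the two fixed-end moments M_X, M_Y as redundants; the released structure is the simple span XY.
Simple-span end rotations at X and Y under the given loads:
  at X: point load 22.5 at a = 1.4: Pab(L + b)/(6LEI) = 125.7/EI
  at Y: point load 22.5 at a = 1.4: Pab(L + a)/(6LEI) = 72.77/EI
  at X: triangular load, peak 28: w₀L³/(45EI) = 1707/EI
  at Y: triangular load, peak 28: 7w₀L³/(360EI) = 1494/EI
  θ_X0 = 1833/EI,  θ_Y0 = 1567/EI
Flexibility coefficients: a unit moment at one end gives L/(3EI) there and L/(6EI) at the far end, so f₁₁ = f₂₂ = 4.667/EI and f₁₂ = f₂₁ = 2.333/EI.
Compatibility — zero rotation at each built-in end:
  4.667 M_X + 2.333 M_Y = 1833
  2.333 M_X + 4.667 M_Y = 1567
Solving the pair gives M_X = 299.9 kN·m and M_Y = 185.8 kN·m (hogging).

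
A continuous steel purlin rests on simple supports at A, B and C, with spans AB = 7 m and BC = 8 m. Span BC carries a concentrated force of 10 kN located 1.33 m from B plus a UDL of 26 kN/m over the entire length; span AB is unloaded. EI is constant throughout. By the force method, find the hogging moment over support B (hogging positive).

Take M_B as the redundant. Released structure: two simple spans AB and BC with a hinge at B.
Rotations at B on the released spans (each span's end-slope, ×1/EI):
  span BC: point load 10 at a = 1.33: Pab(L + b)/(6LEI) = 27.11/EI
  span BC: UDL 26: wL³/(24EI) = 554.7/EI
  relative rotation θ_0 = (0 + 581.8)/EI = 581.8/EI
A unit hogging moment at B produces rotation L₁/(3EI) + L₂/(3EI) = 5/EI.
Slope continuity at B: θ_0 = M_B·5/EI, so M_B = 581.8/5 = 116.4 kN·m (hogging).

M_B = 116.4 kN·m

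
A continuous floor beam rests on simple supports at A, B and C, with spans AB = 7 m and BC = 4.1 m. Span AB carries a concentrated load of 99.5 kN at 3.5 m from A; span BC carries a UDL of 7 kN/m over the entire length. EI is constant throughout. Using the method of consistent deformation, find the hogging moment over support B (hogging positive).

Release continuity at B by inserting a hinge; the redundant is the internal moment M_B. The primary structure is two simply-supported spans AB and BC.
Rotations at B on the released spans (each span's end-slope, ×1/EI):
  span AB: point load 99.5 at a = 3.5: Pab(L + a)/(6LEI) = 304.7/EI
  span BC: UDL 7: wL³/(24EI) = 20.1/EI
  relative rotation θ_0 = (304.7 + 20.1)/EI = 324.8/EI
A unit hogging moment at B produces rotation L₁/(3EI) + L₂/(3EI) = 3.7/EI.
Slope continuity at B: θ_0 = M_B·3.7/EI, so M_B = 324.8/3.7 = 87.79 kN·m (hogging).

M_B = 87.79 kN·m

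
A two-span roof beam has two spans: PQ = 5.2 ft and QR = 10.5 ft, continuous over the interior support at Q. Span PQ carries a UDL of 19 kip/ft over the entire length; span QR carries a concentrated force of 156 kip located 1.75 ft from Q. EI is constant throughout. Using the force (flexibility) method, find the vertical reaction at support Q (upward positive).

Insert a hinge at Q; M_Q is the redundant, and each span becomes simply supported.
Discontinuity in slope at Q on the released structure — sum the simple-span end rotations:
  span PQ: UDL 19: wL³/(24EI) = 111.3/EI
  span QR: point load 156 at a = 1.75: Pab(L + b)/(6LEI) = 729.9/EI
  relative rotation θ_0 = (111.3 + 729.9)/EI = 841.2/EI
A unit hogging moment at Q produces rotation L₁/(3EI) + L₂/(3EI) = 5.233/EI.
Compatibility: M_Q·(L₁+L₂)/(3EI) = θ_0, giving M_Q = 160.7 kip·ft (hogging).
Span PQ, ΣM about P with M_Q applied at Q: R_Q^{PQ}·5.2 = 256.9 + 160.7, so R_Q^{PQ} = 80.31 kip and R_P = 98.8 − 80.31 = 18.49 kip.
Span QR, ΣM about R: R_Q^{QR}·10.5 = 1365 + 160.7, so R_Q^{QR} = 145.3 kip and R_R = 156 − 145.3 = 10.69 kip.
R_Q = 80.31 + 145.3 = 225.6 kip.

R_Q = 225.6 kip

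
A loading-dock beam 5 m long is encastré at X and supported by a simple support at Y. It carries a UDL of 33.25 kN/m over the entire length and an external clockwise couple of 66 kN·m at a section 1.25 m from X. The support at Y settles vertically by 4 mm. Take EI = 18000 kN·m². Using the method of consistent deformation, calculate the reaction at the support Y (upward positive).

R_Y = 69.28 kN

Choose R_Y as the redundant. The primary structure is the cantilever fixed at X.
Free-end deflection of the primary structure under the applied loading (downward +):
  UDL 33.25: wL⁴/(8EI) = 2598/EI
  clockwise couple 66 at a = 1.25: M₀a(2L − a)/(2EI) = 360.9/EI
  δ_0 = 2959/EI
Tip deflection under a unit load at Y: L³/(3EI) = 41.67/EI.
With EI = 18000 kN·m²: δ_0 = 0.16437 m and δ_{YY} = 0.002315 m/kN.
Compatibility — the beam at Y must follow the support down by 0.004 m: δ_0 − R_Y·δ_{YY} = 0.004, so R_Y = (0.16437 − 0.004)/0.002315 = 69.28 kN.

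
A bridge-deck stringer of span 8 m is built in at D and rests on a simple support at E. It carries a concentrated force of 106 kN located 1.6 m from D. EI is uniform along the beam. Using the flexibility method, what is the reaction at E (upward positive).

R_E = 5.936 kN

Take the reaction at E as the redundant and release it; the primary structure is a cantilever fixed at D.
Deflection at E on the released cantilever, summing each load's contribution:
  point load 106 at a = 1.6: Pa²(3L − a)/(6EI) = 1013/EI
Tip deflection under a unit load at E: L³/(3EI) = 170.7/EI.
Compatibility at E: δ_0 − R_E·δ_{EE} = 0, so R_E = 1013/170.7 = 5.936 kN.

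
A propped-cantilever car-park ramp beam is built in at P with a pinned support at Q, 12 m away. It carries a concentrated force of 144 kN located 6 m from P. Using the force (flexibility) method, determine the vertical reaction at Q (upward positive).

Remove the prop at Q; the released (primary) structure is a cantilever built in at P.
Downward deflection at the released point Q due to the loads:
  point load 144 at a = 6: Pa²(3L − a)/(6EI) = 25920/EI
Flexibility coefficient — unit upward force at Q: δ_{QQ} = L³/(3EI) = 576/EI.
The prop prevents deflection at Q: R_Q = δ_0/δ_{QQ} = 25920/576 = 45 kN.

R_Q = 45 kN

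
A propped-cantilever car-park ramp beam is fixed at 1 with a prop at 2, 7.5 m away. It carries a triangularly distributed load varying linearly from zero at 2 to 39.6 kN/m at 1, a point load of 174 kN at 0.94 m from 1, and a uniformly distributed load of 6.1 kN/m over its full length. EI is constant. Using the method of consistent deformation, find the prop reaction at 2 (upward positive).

R_2 = 50.78 kN

Choose R_2 as the redundant. The primary structure is the cantilever fixed at 1.
Downward deflection at the released point 2 due to the loads:
  triangular load, peak 39.6 at the fixed end: w₀L⁴/(30EI) = 4177/EI
  point load 174 at a = 0.94: Pa²(3L − a)/(6EI) = 552.5/EI
  UDL 6.1: wL⁴/(8EI) = 2413/EI
  δ_0 = 7142/EI
Flexibility coefficient — unit upward force at 2: δ_{22} = L³/(3EI) = 140.6/EI.
Compatibility at 2: δ_0 − R_2·δ_{22} = 0, so R_2 = 7142/140.6 = 50.78 kN.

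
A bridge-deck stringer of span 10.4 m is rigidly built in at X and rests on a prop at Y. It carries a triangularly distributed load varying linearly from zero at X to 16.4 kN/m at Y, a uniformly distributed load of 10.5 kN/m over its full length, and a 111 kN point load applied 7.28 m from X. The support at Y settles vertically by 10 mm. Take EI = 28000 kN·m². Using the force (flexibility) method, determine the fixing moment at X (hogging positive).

Release the roller at Y. Primary structure: cantilever fixed at X.
Downward deflection at the released point Y due to the loads:
  triangular load, peak 16.4 at the free end: 11w₀L⁴/(120EI) = 17587/EI
  UDL 10.5: wL⁴/(8EI) = 15354/EI
  point load 111 at a = 7.28: Pa²(3L − a)/(6EI) = 23453/EI
  δ_0 = 56394/EI
Tip deflection under a unit load at Y: L³/(3EI) = 375/EI.
With EI = 28000 kN·m²: δ_0 = 2.0141 m and δ_{YY} = 0.013391 m/kN.
Compatibility — the beam at Y must follow the support down by 0.01 m: δ_0 − R_Y·δ_{YY} = 0.01, so R_Y = (2.0141 − 0.01)/0.013391 = 149.7 kN.
Moment equilibrium about X: M_X = Σ(load moments about X) − R_Y·L = 1967 − 149.7×10.4 = 410.8 kN·m.

M_X = 410.8 kN·m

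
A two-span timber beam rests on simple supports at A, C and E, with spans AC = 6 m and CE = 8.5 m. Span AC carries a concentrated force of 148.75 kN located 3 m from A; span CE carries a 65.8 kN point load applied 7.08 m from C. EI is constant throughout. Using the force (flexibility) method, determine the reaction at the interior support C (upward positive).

Take M_C as the redundant. Released structure: two simple spans AC and CE with a hinge at C.
End slopes at the hinge C, treating each span as simply supported:
  span AC: point load 148.75 at a = 3: Pab(L + a)/(6LEI) = 334.7/EI
  span CE: point load 65.8 at a = 7.08: Pab(L + b)/(6LEI) = 128.7/EI
  relative rotation θ_0 = (334.7 + 128.7)/EI = 463.4/EI
A unit hogging moment at C produces rotation L₁/(3EI) + L₂/(3EI) = 4.833/EI.
Slope continuity at C: θ_0 = M_C·4.833/EI, so M_C = 463.4/4.833 = 95.87 kN·m (hogging).
Span AC, ΣM about A with M_C applied at C: R_C^{AC}·6 = 446.2 + 95.87, so R_C^{AC} = 90.35 kN and R_A = 148.8 − 90.35 = 58.4 kN.
Span CE, ΣM about E: R_C^{CE}·8.5 = 93.44 + 95.87, so R_C^{CE} = 22.27 kN and R_E = 65.8 − 22.27 = 43.53 kN.
R_C = 90.35 + 22.27 = 112.6 kN.

R_C = 112.6 kN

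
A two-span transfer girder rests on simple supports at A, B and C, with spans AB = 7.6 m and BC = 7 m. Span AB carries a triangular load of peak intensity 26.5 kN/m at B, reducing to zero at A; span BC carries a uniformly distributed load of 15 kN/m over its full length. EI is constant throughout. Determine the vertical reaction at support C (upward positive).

R_C = 38.62 kN

Take M_B as the redundant. Released structure: two simple spans AB and BC with a hinge at B.
Rotations at B on the released spans (each span's end-slope, ×1/EI):
  span AB: triangular load, peak 26.5: w₀L³/(45EI) = 258.5/EI
  span BC: UDL 15: wL³/(24EI) = 214.4/EI
  relative rotation θ_0 = (258.5 + 214.4)/EI = 472.9/EI
A unit hogging moment at B produces rotation L₁/(3EI) + L₂/(3EI) = 4.867/EI.
Compatibility: M_B·(L₁+L₂)/(3EI) = θ_0, giving M_B = 97.17 kN·m (hogging).
Span BC, ΣM about C: R_B^{BC}·7 = 367.5 + 97.17, so R_B^{BC} = 66.38 kN and R_C = 105 − 66.38 = 38.62 kN.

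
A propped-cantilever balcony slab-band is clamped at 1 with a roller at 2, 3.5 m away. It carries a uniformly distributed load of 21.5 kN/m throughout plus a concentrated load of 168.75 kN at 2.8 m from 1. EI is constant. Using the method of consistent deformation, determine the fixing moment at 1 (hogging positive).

M_1 = 89.62 kN·m

Remove the prop at 2; the released (primary) structure is a cantilever built in at 1.
Deflection at 2 on the released cantilever, summing each load's contribution:
  UDL 21.5: wL⁴/(8EI) = 403.3/EI
  point load 168.75 at a = 2.8: Pa²(3L − a)/(6EI) = 1698/EI
  δ_0 = 2101/EI
Tip deflection under a unit load at 2: L³/(3EI) = 14.29/EI.
Compatibility at 2: δ_0 − R_2·δ_{22} = 0, so R_2 = 2101/14.29 = 147 kN.
Moment equilibrium about 1: M_1 = Σ(load moments about 1) − R_2·L = 604.2 − 147×3.5 = 89.62 kN·m.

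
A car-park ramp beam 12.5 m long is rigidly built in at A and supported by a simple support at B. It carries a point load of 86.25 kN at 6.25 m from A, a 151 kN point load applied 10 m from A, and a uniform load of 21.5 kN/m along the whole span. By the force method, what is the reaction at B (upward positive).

R_B = 234 kN

Choose R_B as the redundant. The primary structure is the cantilever fixed at A.
Primary-structure tip deflection at B by superposition:
  point load 86.25 at a = 6.25: Pa²(3L − a)/(6EI) = 17548/EI
  point load 151 at a = 10: Pa²(3L − a)/(6EI) = 69208/EI
  UDL 21.5: wL⁴/(8EI) = 65613/EI
  δ_0 = 152369/EI
Tip deflection under a unit load at B: L³/(3EI) = 651/EI.
Compatibility at B: δ_0 − R_B·δ_{BB} = 0, so R_B = 152369/651 = 234 kN.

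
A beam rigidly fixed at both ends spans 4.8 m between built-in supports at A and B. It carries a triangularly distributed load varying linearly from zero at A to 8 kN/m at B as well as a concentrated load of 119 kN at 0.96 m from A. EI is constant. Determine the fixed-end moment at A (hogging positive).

M_A = 79.26 kN·m

Take the two fixed-end moments M_A, M_B as redundants; the released structure is the simple span AB.
End rotations of the released simple span under the applied load (×1/EI):
  at A: triangular load, peak 8: 7w₀L³/(360EI) = 17.2/EI
  at B: triangular load, peak 8: w₀L³/(45EI) = 19.66/EI
  at A: point load 119 at a = 0.96: Pab(L + b)/(6LEI) = 131.6/EI
  at B: point load 119 at a = 0.96: Pab(L + a)/(6LEI) = 87.74/EI
  θ_A0 = 148.8/EI,  θ_B0 = 107.4/EI
Flexibility coefficients: a unit moment at one end gives L/(3EI) there and L/(6EI) at the far end, so f₁₁ = f₂₂ = 1.6/EI and f₁₂ = f₂₁ = 0.8/EI.
Compatibility — zero rotation at each built-in end:
  1.6 M_A + 0.8 M_B = 148.8
  0.8 M_A + 1.6 M_B = 107.4
Solving the pair gives M_A = 79.26 kN·m and M_B = 27.49 kN·m (hogging).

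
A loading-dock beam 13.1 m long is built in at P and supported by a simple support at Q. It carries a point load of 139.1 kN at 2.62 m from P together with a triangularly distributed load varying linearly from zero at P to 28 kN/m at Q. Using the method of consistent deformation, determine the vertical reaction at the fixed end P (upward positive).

R_P = 213.8 kN

Choose R_Q as the redundant. The primary structure is the cantilever fixed at P.
Free-end deflection of the primary structure under the applied loading (downward +):
  point load 139.1 at a = 2.62: Pa²(3L − a)/(6EI) = 5837/EI
  triangular load, peak 28 at the free end: 11w₀L⁴/(120EI) = 75588/EI
  δ_0 = 81426/EI
Tip deflection under a unit load at Q: L³/(3EI) = 749.4/EI.
Compatibility at Q: δ_0 − R_Q·δ_{QQ} = 0, so R_Q = 81426/749.4 = 108.7 kN.
Vertical equilibrium: R_P = ΣP − R_Q = 322.5 − 108.7 = 213.8 kN.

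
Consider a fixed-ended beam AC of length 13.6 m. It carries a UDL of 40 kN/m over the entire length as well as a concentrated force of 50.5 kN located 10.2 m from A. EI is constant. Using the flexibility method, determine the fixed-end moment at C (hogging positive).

Release both end moments; the primary structure is a simply-supported span AC with redundants M_A and M_C.
Simple-span end rotations at A and C under the given loads:
  at A: UDL 40: wL³/(24EI) = 4192/EI
  at C: UDL 40: wL³/(24EI) = 4192/EI
  at A: point load 50.5 at a = 10.2: Pab(L + b)/(6LEI) = 364.9/EI
  at C: point load 50.5 at a = 10.2: Pab(L + a)/(6LEI) = 510.8/EI
  θ_A0 = 4557/EI,  θ_C0 = 4703/EI
Flexibility coefficients: a unit moment at one end gives L/(3EI) there and L/(6EI) at the far end, so f₁₁ = f₂₂ = 4.533/EI and f₁₂ = f₂₁ = 2.267/EI.
Compatibility — zero rotation at each built-in end:
  4.533 M_A + 2.267 M_C = 4557
  2.267 M_A + 4.533 M_C = 4703
Solving the pair gives M_A = 648.7 kN·m and M_C = 713.1 kN·m (hogging).

M_C = 713.1 kN·m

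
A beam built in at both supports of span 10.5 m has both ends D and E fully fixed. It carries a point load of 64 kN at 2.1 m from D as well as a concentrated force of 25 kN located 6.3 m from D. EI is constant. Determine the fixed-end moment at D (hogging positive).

Release both end moments; the primary structure is a simply-supported span DE with redundants M_D and M_E.
End rotations of the released simple span under the applied load (×1/EI):
  at D: point load 64 at a = 2.1: Pab(L + b)/(6LEI) = 338.7/EI
  at E: point load 64 at a = 2.1: Pab(L + a)/(6LEI) = 225.8/EI
  at D: point load 25 at a = 6.3: Pab(L + b)/(6LEI) = 154.3/EI
  at E: point load 25 at a = 6.3: Pab(L + a)/(6LEI) = 176.4/EI
  θ_D0 = 493/EI,  θ_E0 = 402.2/EI
Flexibility coefficients: a unit moment at one end gives L/(3EI) there and L/(6EI) at the far end, so f₁₁ = f₂₂ = 3.5/EI and f₁₂ = f₂₁ = 1.75/EI.
Compatibility — zero rotation at each built-in end:
  3.5 M_D + 1.75 M_E = 493
  1.75 M_D + 3.5 M_E = 402.2
Solving the pair gives M_D = 111.2 kN·m and M_E = 59.3 kN·m (hogging).

M_D = 111.2 kN·m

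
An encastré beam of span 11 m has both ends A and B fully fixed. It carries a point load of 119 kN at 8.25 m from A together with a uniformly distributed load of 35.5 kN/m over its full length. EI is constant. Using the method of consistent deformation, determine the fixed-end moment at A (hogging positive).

Take the two fixed-end moments M_A, M_B as redundants; the released structure is the simple span AB.
End rotations of the released simple span under the applied load (×1/EI):
  at A: point load 119 at a = 8.25: Pab(L + b)/(6LEI) = 562.5/EI
  at B: point load 119 at a = 8.25: Pab(L + a)/(6LEI) = 787.4/EI
  at A: UDL 35.5: wL³/(24EI) = 1969/EI
  at B: UDL 35.5: wL³/(24EI) = 1969/EI
  θ_A0 = 2531/EI,  θ_B0 = 2756/EI
Flexibility coefficients: a unit moment at one end gives L/(3EI) there and L/(6EI) at the far end, so f₁₁ = f₂₂ = 3.667/EI and f₁₂ = f₂₁ = 1.833/EI.
Compatibility — zero rotation at each built-in end:
  3.667 M_A + 1.833 M_B = 2531
  1.833 M_A + 3.667 M_B = 2756
Solving the pair gives M_A = 419.3 kN·m and M_B = 542 kN·m (hogging).

M_A = 419.3 kN·m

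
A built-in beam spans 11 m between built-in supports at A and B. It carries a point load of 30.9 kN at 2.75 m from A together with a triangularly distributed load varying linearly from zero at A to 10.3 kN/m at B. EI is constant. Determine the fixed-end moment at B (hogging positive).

Release both end moments; the primary structure is a simply-supported span AB with redundants M_A and M_B.
On the primary (simply-supported) span, the end slopes from the loading are:
  at A: point load 30.9 at a = 2.75: Pab(L + b)/(6LEI) = 204.5/EI
  at B: point load 30.9 at a = 2.75: Pab(L + a)/(6LEI) = 146.1/EI
  at A: triangular load, peak 10.3: 7w₀L³/(360EI) = 266.6/EI
  at B: triangular load, peak 10.3: w₀L³/(45EI) = 304.7/EI
  θ_A0 = 471/EI,  θ_B0 = 450.7/EI
Flexibility coefficients: a unit moment at one end gives L/(3EI) there and L/(6EI) at the far end, so f₁₁ = f₂₂ = 3.667/EI and f₁₂ = f₂₁ = 1.833/EI.
Compatibility — zero rotation at each built-in end:
  3.667 M_A + 1.833 M_B = 471
  1.833 M_A + 3.667 M_B = 450.7
Solving the pair gives M_A = 89.34 kN·m and M_B = 78.25 kN·m (hogging).

M_B = 78.25 kN·m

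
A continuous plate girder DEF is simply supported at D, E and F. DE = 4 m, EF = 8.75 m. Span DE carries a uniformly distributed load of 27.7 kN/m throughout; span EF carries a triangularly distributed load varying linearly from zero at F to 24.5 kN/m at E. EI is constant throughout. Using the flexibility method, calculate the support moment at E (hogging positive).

Insert a hinge at E; M_E is the redundant, and each span becomes simply supported.
End slopes at the hinge E, treating each span as simply supported:
  span DE: UDL 27.7: wL³/(24EI) = 73.87/EI
  span EF: triangular load, peak 24.5: w₀L³/(45EI) = 364.7/EI
  relative rotation θ_0 = (73.87 + 364.7)/EI = 438.6/EI
A unit hogging moment at E produces rotation L₁/(3EI) + L₂/(3EI) = 4.25/EI.
Slope continuity at E: θ_0 = M_E·4.25/EI, so M_E = 438.6/4.25 = 103.2 kN·m (hogging).

M_E = 103.2 kN·m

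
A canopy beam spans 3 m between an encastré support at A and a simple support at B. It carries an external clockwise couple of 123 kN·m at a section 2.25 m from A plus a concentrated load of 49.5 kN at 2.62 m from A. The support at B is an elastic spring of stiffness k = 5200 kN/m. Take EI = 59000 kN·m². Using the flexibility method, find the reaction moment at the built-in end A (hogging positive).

M_A = 122.9 kN·m

Choose R_B as the redundant. The primary structure is the cantilever fixed at A.
Deflection at B on the released cantilever, summing each load's contribution:
  clockwise couple 123 at a = 2.25: M₀a(2L − a)/(2EI) = 518.9/EI
  point load 49.5 at a = 2.62: Pa²(3L − a)/(6EI) = 361.3/EI
  δ_0 = 880.2/EI
Tip deflection under a unit load at B: L³/(3EI) = 9/EI.
With EI = 59000 kN·m²: δ_0 = 0.014919 m and δ_{BB} = 0.000153 m/kN.
Compatibility — the spring shortens by R_B/k under the reaction it provides: δ_0 − R_B·δ_{BB} = R_B/k. With 1/k = 0.000192 m/kN, R_B = δ_0 / (δ_{BB} + 1/k) = 0.014919 / (0.000153 + 0.000192) = 43.26 kN.
Moment equilibrium about A: M_A = Σ(load moments about A) − R_B·L = 252.7 − 43.26×3 = 122.9 kN·m.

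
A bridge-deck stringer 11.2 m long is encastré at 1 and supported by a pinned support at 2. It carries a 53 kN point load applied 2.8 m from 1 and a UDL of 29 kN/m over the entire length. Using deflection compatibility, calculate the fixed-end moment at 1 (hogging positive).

M_1 = 552.1 kN·m

Release the roller at 2. Primary structure: cantilever fixed at 1.
Primary-structure tip deflection at 2 by superposition:
  point load 53 at a = 2.8: Pa²(3L − a)/(6EI) = 2133/EI
  UDL 29: wL⁴/(8EI) = 57040/EI
  δ_0 = 59173/EI
Tip deflection under a unit load at 2: L³/(3EI) = 468.3/EI.
The prop prevents deflection at 2: R_2 = δ_0/δ_{22} = 59173/468.3 = 126.4 kN.
Moment equilibrium about 1: M_1 = Σ(load moments about 1) − R_2·L = 1967 − 126.4×11.2 = 552.1 kN·m.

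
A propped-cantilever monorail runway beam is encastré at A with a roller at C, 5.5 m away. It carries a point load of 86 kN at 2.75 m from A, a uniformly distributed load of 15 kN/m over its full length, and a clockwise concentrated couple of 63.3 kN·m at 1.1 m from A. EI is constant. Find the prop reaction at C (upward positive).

R_C = 64.03 kN

Choose R_C as the redundant. The primary structure is the cantilever fixed at A.
Downward deflection at the released point C due to the loads:
  point load 86 at a = 2.75: Pa²(3L − a)/(6EI) = 1490/EI
  UDL 15: wL⁴/(8EI) = 1716/EI
  clockwise couple 63.3 at a = 1.1: M₀a(2L − a)/(2EI) = 344.7/EI
  δ_0 = 3551/EI
Tip deflection under a unit load at C: L³/(3EI) = 55.46/EI.
Compatibility at C: δ_0 − R_C·δ_{CC} = 0, so R_C = 3551/55.46 = 64.03 kN.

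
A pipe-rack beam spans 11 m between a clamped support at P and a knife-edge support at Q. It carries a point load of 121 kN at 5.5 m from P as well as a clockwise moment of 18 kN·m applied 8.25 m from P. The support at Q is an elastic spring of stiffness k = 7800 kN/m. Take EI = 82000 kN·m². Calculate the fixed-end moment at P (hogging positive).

M_P = 252.5 kN·m

Choose R_Q as the redundant. The primary structure is the cantilever fixed at P.
Downward deflection at the released point Q due to the loads:
  point load 121 at a = 5.5: Pa²(3L − a)/(6EI) = 16776/EI
  clockwise couple 18 at a = 8.25: M₀a(2L − a)/(2EI) = 1021/EI
  δ_0 = 17797/EI
Flexibility coefficient — unit upward force at Q: δ_{QQ} = L³/(3EI) = 443.7/EI.
With EI = 82000 kN·m²: δ_0 = 0.21704 m and δ_{QQ} = 0.005411 m/kN.
Compatibility — the spring shortens by R_Q/k under the reaction it provides: δ_0 − R_Q·δ_{QQ} = R_Q/k. With 1/k = 0.000128 m/kN, R_Q = δ_0 / (δ_{QQ} + 1/k) = 0.21704 / (0.005411 + 0.000128) = 39.19 kN.
Moment equilibrium about P: M_P = Σ(load moments about P) − R_Q·L = 683.5 − 39.19×11 = 252.5 kN·m.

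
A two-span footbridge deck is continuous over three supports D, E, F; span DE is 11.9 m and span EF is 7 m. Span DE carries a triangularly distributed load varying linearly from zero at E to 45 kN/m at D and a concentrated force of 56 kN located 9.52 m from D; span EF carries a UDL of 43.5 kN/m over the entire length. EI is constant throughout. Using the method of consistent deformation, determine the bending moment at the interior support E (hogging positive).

Insert a hinge at E; M_E is the redundant, and each span becomes simply supported.
Rotations at E on the released spans (each span's end-slope, ×1/EI):
  span DE: triangular load, peak 45: 7w₀L³/(360EI) = 1475/EI
  span DE: point load 56 at a = 9.52: Pab(L + a)/(6LEI) = 380.6/EI
  span EF: UDL 43.5: wL³/(24EI) = 621.7/EI
  relative rotation θ_0 = (1855 + 621.7)/EI = 2477/EI
A unit hogging moment at E produces rotation L₁/(3EI) + L₂/(3EI) = 6.3/EI.
Slope continuity at E: θ_0 = M_E·6.3/EI, so M_E = 2477/6.3 = 393.2 kN·m (hogging).

M_E = 393.2 kN·m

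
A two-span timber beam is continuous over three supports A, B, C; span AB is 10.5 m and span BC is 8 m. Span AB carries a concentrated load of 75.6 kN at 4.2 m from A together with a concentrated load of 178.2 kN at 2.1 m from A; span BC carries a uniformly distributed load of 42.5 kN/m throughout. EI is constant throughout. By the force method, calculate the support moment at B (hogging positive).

M_B = 324.7 kN·m

Insert a hinge at B; M_B is the redundant, and each span becomes simply supported.
Discontinuity in slope at B on the released structure — sum the simple-span end rotations:
  span AB: point load 75.6 at a = 4.2: Pab(L + a)/(6LEI) = 466.8/EI
  span AB: point load 178.2 at a = 2.1: Pab(L + a)/(6LEI) = 628.7/EI
  span BC: UDL 42.5: wL³/(24EI) = 906.7/EI
  relative rotation θ_0 = (1095 + 906.7)/EI = 2002/EI
A unit hogging moment at B produces rotation L₁/(3EI) + L₂/(3EI) = 6.167/EI.
Slope continuity at B: θ_0 = M_B·6.167/EI, so M_B = 2002/6.167 = 324.7 kN·m (hogging).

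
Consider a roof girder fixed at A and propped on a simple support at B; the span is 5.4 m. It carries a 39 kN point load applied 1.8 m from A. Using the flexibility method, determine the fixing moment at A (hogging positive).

Release the roller at B. Primary structure: cantilever fixed at A.
Primary-structure tip deflection at B by superposition:
  point load 39 at a = 1.8: Pa²(3L − a)/(6EI) = 303.3/EI
Tip deflection under a unit load at B: L³/(3EI) = 52.49/EI.
The prop prevents deflection at B: R_B = δ_0/δ_{BB} = 303.3/52.49 = 5.778 kN.
Moment equilibrium about A: M_A = Σ(load moments about A) − R_B·L = 70.2 − 5.778×5.4 = 39 kN·m.

M_A = 39 kN·m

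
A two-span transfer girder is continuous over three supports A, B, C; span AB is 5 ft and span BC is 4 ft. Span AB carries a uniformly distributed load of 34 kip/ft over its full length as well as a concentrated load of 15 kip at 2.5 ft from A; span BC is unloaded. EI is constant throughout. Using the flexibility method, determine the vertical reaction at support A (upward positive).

Insert a hinge at B; M_B is the redundant, and each span becomes simply supported.
End slopes at the hinge B, treating each span as simply supported:
  span AB: UDL 34: wL³/(24EI) = 177.1/EI
  span AB: point load 15 at a = 2.5: Pab(L + a)/(6LEI) = 23.44/EI
  relative rotation θ_0 = (200.5 + 0)/EI = 200.5/EI
A unit hogging moment at B produces rotation L₁/(3EI) + L₂/(3EI) = 3/EI.
Compatibility: M_B·(L₁+L₂)/(3EI) = θ_0, giving M_B = 66.84 kip·ft (hogging).
Span AB, ΣM about A with M_B applied at B: R_B^{AB}·5 = 462.5 + 66.84, so R_B^{AB} = 105.9 kip and R_A = 185 − 105.9 = 79.13 kip.

R_A = 79.13 kip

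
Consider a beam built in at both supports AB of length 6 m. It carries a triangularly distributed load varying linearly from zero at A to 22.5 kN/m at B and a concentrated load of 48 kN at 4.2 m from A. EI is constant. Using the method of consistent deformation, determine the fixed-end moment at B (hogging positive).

Release both end moments; the primary structure is a simply-supported span AB with redundants M_A and M_B.
Simple-span end rotations at A and B under the given loads:
  at A: triangular load, peak 22.5: 7w₀L³/(360EI) = 94.5/EI
  at B: triangular load, peak 22.5: w₀L³/(45EI) = 108/EI
  at A: point load 48 at a = 4.2: Pab(L + b)/(6LEI) = 78.62/EI
  at B: point load 48 at a = 4.2: Pab(L + a)/(6LEI) = 102.8/EI
  θ_A0 = 173.1/EI,  θ_B0 = 210.8/EI
Flexibility coefficients: a unit moment at one end gives L/(3EI) there and L/(6EI) at the far end, so f₁₁ = f₂₂ = 2/EI and f₁₂ = f₂₁ = 1/EI.
Compatibility — zero rotation at each built-in end:
  2 M_A + 1 M_B = 173.1
  1 M_A + 2 M_B = 210.8
Solving the pair gives M_A = 45.14 kN·m and M_B = 82.84 kN·m (hogging).

M_B = 82.84 kN·m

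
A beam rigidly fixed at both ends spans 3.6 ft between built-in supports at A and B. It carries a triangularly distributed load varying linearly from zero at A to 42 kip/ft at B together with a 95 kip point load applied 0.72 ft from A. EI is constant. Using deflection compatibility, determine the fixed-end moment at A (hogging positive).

Release both end moments; the primary structure is a simply-supported span AB with redundants M_A and M_B.
Simple-span end rotations at A and B under the given loads:
  at A: triangular load, peak 42: 7w₀L³/(360EI) = 38.1/EI
  at B: triangular load, peak 42: w₀L³/(45EI) = 43.55/EI
  at A: point load 95 at a = 0.72: Pab(L + b)/(6LEI) = 59.1/EI
  at B: point load 95 at a = 0.72: Pab(L + a)/(6LEI) = 39.4/EI
  θ_A0 = 97.2/EI,  θ_B0 = 82.94/EI
Flexibility coefficients: a unit moment at one end gives L/(3EI) there and L/(6EI) at the far end, so f₁₁ = f₂₂ = 1.2/EI and f₁₂ = f₂₁ = 0.6/EI.
Compatibility — zero rotation at each built-in end:
  1.2 M_A + 0.6 M_B = 97.2
  0.6 M_A + 1.2 M_B = 82.94
Solving the pair gives M_A = 61.92 kip·ft and M_B = 38.16 kip·ft (hogging).

M_A = 61.92 kip·ft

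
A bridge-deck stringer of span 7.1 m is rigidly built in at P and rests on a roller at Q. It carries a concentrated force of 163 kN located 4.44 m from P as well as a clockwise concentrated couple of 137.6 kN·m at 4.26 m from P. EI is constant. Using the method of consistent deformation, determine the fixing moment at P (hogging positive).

M_P = 150.6 kN·m

Release the roller at Q. Primary structure: cantilever fixed at P.
Primary-structure tip deflection at Q by superposition:
  point load 163 at a = 4.44: Pa²(3L − a)/(6EI) = 9029/EI
  clockwise couple 137.6 at a = 4.26: M₀a(2L − a)/(2EI) = 2913/EI
  δ_0 = 11943/EI
Flexibility coefficient — unit upward force at Q: δ_{QQ} = L³/(3EI) = 119.3/EI.
Compatibility at Q: δ_0 − R_Q·δ_{QQ} = 0, so R_Q = 11943/119.3 = 100.1 kN.
Moment equilibrium about P: M_P = Σ(load moments about P) − R_Q·L = 861.3 − 100.1×7.1 = 150.6 kN·m.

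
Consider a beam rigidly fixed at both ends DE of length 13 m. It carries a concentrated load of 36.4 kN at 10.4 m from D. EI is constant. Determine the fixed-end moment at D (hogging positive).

M_D = 15.14 kN·m

Take the two fixed-end moments M_D, M_E as redundants; the released structure is the simple span DE.
On the primary (simply-supported) span, the end slopes from the loading are:
  at D: point load 36.4 at a = 10.4: Pab(L + b)/(6LEI) = 196.9/EI
  at E: point load 36.4 at a = 10.4: Pab(L + a)/(6LEI) = 295.3/EI
  θ_D0 = 196.9/EI,  θ_E0 = 295.3/EI
Flexibility coefficients: a unit moment at one end gives L/(3EI) there and L/(6EI) at the far end, so f₁₁ = f₂₂ = 4.333/EI and f₁₂ = f₂₁ = 2.167/EI.
Compatibility — zero rotation at each built-in end:
  4.333 M_D + 2.167 M_E = 196.9
  2.167 M_D + 4.333 M_E = 295.3
Solving the pair gives M_D = 15.14 kN·m and M_E = 60.57 kN·m (hogging).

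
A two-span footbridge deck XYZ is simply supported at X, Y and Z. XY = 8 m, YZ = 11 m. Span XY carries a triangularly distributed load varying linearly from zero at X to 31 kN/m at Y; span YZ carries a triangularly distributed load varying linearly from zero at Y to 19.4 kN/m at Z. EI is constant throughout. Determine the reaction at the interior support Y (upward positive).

Release continuity at Y by inserting a hinge; the redundant is the internal moment M_Y. The primary structure is two simply-supported spans XY and YZ.
End slopes at the hinge Y, treating each span as simply supported:
  span XY: triangular load, peak 31: w₀L³/(45EI) = 352.7/EI
  span YZ: triangular load, peak 19.4: 7w₀L³/(360EI) = 502.1/EI
  relative rotation θ_0 = (352.7 + 502.1)/EI = 854.8/EI
A unit hogging moment at Y produces rotation L₁/(3EI) + L₂/(3EI) = 6.333/EI.
Slope continuity at Y: θ_0 = M_Y·6.333/EI, so M_Y = 854.8/6.333 = 135 kN·m (hogging).
Span XY, ΣM about X with M_Y applied at Y: R_Y^{XY}·8 = 661.3 + 135, so R_Y^{XY} = 99.54 kN and R_X = 124 − 99.54 = 24.46 kN.
Span YZ, ΣM about Z: R_Y^{YZ}·11 = 391.2 + 135, so R_Y^{YZ} = 47.84 kN and R_Z = 106.7 − 47.84 = 58.86 kN.
R_Y = 99.54 + 47.84 = 147.4 kN.

R_Y = 147.4 kN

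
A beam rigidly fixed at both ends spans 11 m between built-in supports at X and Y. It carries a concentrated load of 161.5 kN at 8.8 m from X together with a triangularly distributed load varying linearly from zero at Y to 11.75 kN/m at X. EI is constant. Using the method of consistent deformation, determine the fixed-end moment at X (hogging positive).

M_X = 127.9 kN·m

Take the two fixed-end moments M_X, M_Y as redundants; the released structure is the simple span XY.
On the primary (simply-supported) span, the end slopes from the loading are:
  at X: point load 161.5 at a = 8.8: Pab(L + b)/(6LEI) = 625.3/EI
  at Y: point load 161.5 at a = 8.8: Pab(L + a)/(6LEI) = 938/EI
  at X: triangular load, peak 11.75: w₀L³/(45EI) = 347.5/EI
  at Y: triangular load, peak 11.75: 7w₀L³/(360EI) = 304.1/EI
  θ_X0 = 972.9/EI,  θ_Y0 = 1242/EI
Flexibility coefficients: a unit moment at one end gives L/(3EI) there and L/(6EI) at the far end, so f₁₁ = f₂₂ = 3.667/EI and f₁₂ = f₂₁ = 1.833/EI.
Compatibility — zero rotation at each built-in end:
  3.667 M_X + 1.833 M_Y = 972.9
  1.833 M_X + 3.667 M_Y = 1242
Solving the pair gives M_X = 127.9 kN·m and M_Y = 274.8 kN·m (hogging).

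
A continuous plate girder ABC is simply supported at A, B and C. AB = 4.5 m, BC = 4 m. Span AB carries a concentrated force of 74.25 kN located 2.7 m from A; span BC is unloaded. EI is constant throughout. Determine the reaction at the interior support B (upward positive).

R_B = 60.59 kN

Insert a hinge at B; M_B is the redundant, and each span becomes simply supported.
End slopes at the hinge B, treating each span as simply supported:
  span AB: point load 74.25 at a = 2.7: Pab(L + a)/(6LEI) = 96.23/EI
  relative rotation θ_0 = (96.23 + 0)/EI = 96.23/EI
A unit hogging moment at B produces rotation L₁/(3EI) + L₂/(3EI) = 2.833/EI.
Compatibility: M_B·(L₁+L₂)/(3EI) = θ_0, giving M_B = 33.96 kN·m (hogging).
Span AB, ΣM about A with M_B applied at B: R_B^{AB}·4.5 = 200.5 + 33.96, so R_B^{AB} = 52.1 kN and R_A = 74.25 − 52.1 = 22.15 kN.
Span BC, ΣM about C: R_B^{BC}·4 = 0 + 33.96, so R_B^{BC} = 8.491 kN and R_C = 0 − 8.491 = -8.491 kN.
R_B = 52.1 + 8.491 = 60.59 kN.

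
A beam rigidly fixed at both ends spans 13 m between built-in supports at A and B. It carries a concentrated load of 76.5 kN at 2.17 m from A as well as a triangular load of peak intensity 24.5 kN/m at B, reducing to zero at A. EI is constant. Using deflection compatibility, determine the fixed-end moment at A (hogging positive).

Release both end moments; the primary structure is a simply-supported span AB with redundants M_A and M_B.
On the primary (simply-supported) span, the end slopes from the loading are:
  at A: point load 76.5 at a = 2.17: Pab(L + b)/(6LEI) = 549.3/EI
  at B: point load 76.5 at a = 2.17: Pab(L + a)/(6LEI) = 349.7/EI
  at A: triangular load, peak 24.5: 7w₀L³/(360EI) = 1047/EI
  at B: triangular load, peak 24.5: w₀L³/(45EI) = 1196/EI
  θ_A0 = 1596/EI,  θ_B0 = 1546/EI
Flexibility coefficients: a unit moment at one end gives L/(3EI) there and L/(6EI) at the far end, so f₁₁ = f₂₂ = 4.333/EI and f₁₂ = f₂₁ = 2.167/EI.
Compatibility — zero rotation at each built-in end:
  4.333 M_A + 2.167 M_B = 1596
  2.167 M_A + 4.333 M_B = 1546
Solving the pair gives M_A = 253.2 kN·m and M_B = 230.1 kN·m (hogging).

M_A = 253.2 kN·m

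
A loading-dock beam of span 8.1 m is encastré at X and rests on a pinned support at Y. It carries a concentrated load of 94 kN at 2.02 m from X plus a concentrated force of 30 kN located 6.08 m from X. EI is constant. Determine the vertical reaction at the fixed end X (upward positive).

Remove the prop at Y; the released (primary) structure is a cantilever built in at X.
Downward deflection at the released point Y due to the loads:
  point load 94 at a = 2.02: Pa²(3L − a)/(6EI) = 1424/EI
  point load 30 at a = 6.08: Pa²(3L − a)/(6EI) = 3368/EI
  δ_0 = 4792/EI
Flexibility coefficient — unit upward force at Y: δ_{YY} = L³/(3EI) = 177.1/EI.
The prop prevents deflection at Y: R_Y = δ_0/δ_{YY} = 4792/177.1 = 27.05 kN.
Vertical equilibrium: R_X = ΣP − R_Y = 124 − 27.05 = 96.95 kN.

R_X = 96.95 kN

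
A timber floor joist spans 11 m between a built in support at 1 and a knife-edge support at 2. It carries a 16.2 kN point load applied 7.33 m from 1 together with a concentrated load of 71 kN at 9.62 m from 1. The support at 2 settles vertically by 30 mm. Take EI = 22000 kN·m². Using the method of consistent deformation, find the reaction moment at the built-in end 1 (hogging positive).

M_1 = 91 kN·m

Take the reaction at 2 as the redundant and release it; the primary structure is a cantilever fixed at 1.
Downward deflection at the released point 2 due to the loads:
  point load 16.2 at a = 7.33: Pa²(3L − a)/(6EI) = 3724/EI
  point load 71 at a = 9.62: Pa²(3L − a)/(6EI) = 25604/EI
  δ_0 = 29328/EI
Flexibility coefficient — unit upward force at 2: δ_{22} = L³/(3EI) = 443.7/EI.
With EI = 22000 kN·m²: δ_0 = 1.3331 m and δ_{22} = 0.020167 m/kN.
Compatibility — the beam at 2 must follow the support down by 0.03 m: δ_0 − R_2·δ_{22} = 0.03, so R_2 = (1.3331 − 0.03)/0.020167 = 64.62 kN.
Moment equilibrium about 1: M_1 = Σ(load moments about 1) − R_2·L = 801.8 − 64.62×11 = 91 kN·m.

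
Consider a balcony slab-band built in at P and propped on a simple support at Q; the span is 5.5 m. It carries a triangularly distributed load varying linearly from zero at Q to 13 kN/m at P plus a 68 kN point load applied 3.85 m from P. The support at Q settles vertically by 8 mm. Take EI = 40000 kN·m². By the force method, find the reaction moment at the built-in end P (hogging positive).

Remove the prop at Q; the released (primary) structure is a cantilever built in at P.
Free-end deflection of the primary structure under the applied loading (downward +):
  triangular load, peak 13 at the fixed end: w₀L⁴/(30EI) = 396.5/EI
  point load 68 at a = 3.85: Pa²(3L − a)/(6EI) = 2125/EI
  δ_0 = 2522/EI
Flexibility coefficient — unit upward force at Q: δ_{QQ} = L³/(3EI) = 55.46/EI.
With EI = 40000 kN·m²: δ_0 = 0.063039 m and δ_{QQ} = 0.001386 m/kN.
Compatibility — the beam at Q must follow the support down by 0.008 m: δ_0 − R_Q·δ_{QQ} = 0.008, so R_Q = (0.063039 − 0.008)/0.001386 = 39.7 kN.
Moment equilibrium about P: M_P = Σ(load moments about P) − R_Q·L = 327.3 − 39.7×5.5 = 109 kN·m.

M_P = 109 kN·m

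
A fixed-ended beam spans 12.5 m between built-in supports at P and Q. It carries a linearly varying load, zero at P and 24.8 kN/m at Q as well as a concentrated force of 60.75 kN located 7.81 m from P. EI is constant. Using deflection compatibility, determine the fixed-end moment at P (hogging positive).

M_P = 196 kN·m

Take the two fixed-end moments M_P, M_Q as redundants; the released structure is the simple span PQ.
Simple-span end rotations at P and Q under the given loads:
  at P: triangular load, peak 24.8: 7w₀L³/(360EI) = 941.8/EI
  at Q: triangular load, peak 24.8: w₀L³/(45EI) = 1076/EI
  at P: point load 60.75 at a = 7.81: Pab(L + b)/(6LEI) = 510/EI
  at Q: point load 60.75 at a = 7.81: Pab(L + a)/(6LEI) = 602.6/EI
  θ_P0 = 1452/EI,  θ_Q0 = 1679/EI
Flexibility coefficients: a unit moment at one end gives L/(3EI) there and L/(6EI) at the far end, so f₁₁ = f₂₂ = 4.167/EI and f₁₂ = f₂₁ = 2.083/EI.
Compatibility — zero rotation at each built-in end:
  4.167 M_P + 2.083 M_Q = 1452
  2.083 M_P + 4.167 M_Q = 1679
Solving the pair gives M_P = 196 kN·m and M_Q = 305 kN·m (hogging).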